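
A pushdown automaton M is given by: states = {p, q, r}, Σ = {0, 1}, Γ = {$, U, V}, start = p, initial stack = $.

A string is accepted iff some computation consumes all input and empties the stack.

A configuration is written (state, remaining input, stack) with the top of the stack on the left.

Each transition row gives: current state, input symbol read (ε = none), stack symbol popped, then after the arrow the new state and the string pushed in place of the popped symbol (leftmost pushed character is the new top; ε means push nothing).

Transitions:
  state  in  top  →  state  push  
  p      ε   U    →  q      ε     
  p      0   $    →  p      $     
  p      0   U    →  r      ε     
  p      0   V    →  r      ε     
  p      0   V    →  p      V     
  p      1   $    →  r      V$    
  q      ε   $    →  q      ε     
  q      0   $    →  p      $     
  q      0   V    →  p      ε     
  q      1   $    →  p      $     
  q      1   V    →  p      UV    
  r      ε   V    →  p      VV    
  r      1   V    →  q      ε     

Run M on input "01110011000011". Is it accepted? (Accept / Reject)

Accept

One accepting computation: (p, 01110011000011, $) ⊢ (p, 1110011000011, $) ⊢ (r, 110011000011, V$) ⊢ (q, 10011000011, $) ⊢ (p, 0011000011, $) ⊢ (p, 011000011, $) ⊢ (p, 11000011, $) ⊢ (r, 1000011, V$) ⊢ (q, 000011, $) ⊢ (p, 00011, $) ⊢ (p, 0011, $) ⊢ (p, 011, $) ⊢ (p, 11, $) ⊢ (r, 1, V$) ⊢ (q, ε, $) ⊢ (q, ε, ε)
All input consumed and the stack is empty.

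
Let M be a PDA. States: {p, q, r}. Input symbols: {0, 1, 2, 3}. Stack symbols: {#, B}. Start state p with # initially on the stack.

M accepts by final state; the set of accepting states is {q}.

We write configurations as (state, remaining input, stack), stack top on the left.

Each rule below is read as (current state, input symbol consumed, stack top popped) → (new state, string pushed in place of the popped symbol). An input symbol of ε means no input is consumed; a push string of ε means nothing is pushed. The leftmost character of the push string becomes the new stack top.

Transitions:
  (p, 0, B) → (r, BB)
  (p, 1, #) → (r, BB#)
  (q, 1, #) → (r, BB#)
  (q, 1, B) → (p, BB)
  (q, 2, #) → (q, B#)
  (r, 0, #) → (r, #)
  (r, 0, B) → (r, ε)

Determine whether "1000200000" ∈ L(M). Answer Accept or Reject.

Reject

No computation consumes all input and reaches a final state.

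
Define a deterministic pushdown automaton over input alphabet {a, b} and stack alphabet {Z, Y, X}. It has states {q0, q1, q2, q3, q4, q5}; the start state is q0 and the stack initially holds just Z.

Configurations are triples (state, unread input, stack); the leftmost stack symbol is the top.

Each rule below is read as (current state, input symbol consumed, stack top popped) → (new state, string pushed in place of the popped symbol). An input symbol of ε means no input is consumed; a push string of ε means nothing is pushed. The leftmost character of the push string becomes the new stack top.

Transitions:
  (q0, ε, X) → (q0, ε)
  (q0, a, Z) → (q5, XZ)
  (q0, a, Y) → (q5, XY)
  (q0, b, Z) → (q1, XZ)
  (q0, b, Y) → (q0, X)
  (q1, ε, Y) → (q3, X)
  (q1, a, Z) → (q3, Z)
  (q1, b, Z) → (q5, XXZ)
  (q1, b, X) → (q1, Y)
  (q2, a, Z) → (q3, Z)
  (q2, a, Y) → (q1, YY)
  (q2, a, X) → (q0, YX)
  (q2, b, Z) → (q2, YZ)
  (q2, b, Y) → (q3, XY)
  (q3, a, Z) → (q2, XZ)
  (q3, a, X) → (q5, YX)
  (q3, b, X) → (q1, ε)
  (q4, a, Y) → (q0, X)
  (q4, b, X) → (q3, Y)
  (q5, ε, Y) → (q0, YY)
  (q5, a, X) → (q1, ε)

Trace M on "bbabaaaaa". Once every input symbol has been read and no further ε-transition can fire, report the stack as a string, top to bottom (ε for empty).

(q0, bbabaaaaa, Z)
  read b, top Z: go to q1, push XZ → (q1, babaaaaa, XZ)
  read b, top X: go to q1, push Y → (q1, abaaaaa, YZ)
  ε-move, top Y: go to q3, push X → (q3, abaaaaa, XZ)
  read a, top X: go to q5, push YX → (q5, baaaaa, YXZ)
  ε-move, top Y: go to q0, push YY → (q0, baaaaa, YYXZ)
  read b, top Y: go to q0, push X → (q0, aaaaa, XYXZ)
  ε-move, top X: go to q0, push ε → (q0, aaaaa, YXZ)
  read a, top Y: go to q5, push XY → (q5, aaaa, XYXZ)
  read a, top X: go to q1, push ε → (q1, aaa, YXZ)
  ε-move, top Y: go to q3, push X → (q3, aaa, XXZ)
  read a, top X: go to q5, push YX → (q5, aa, YXXZ)
  ε-move, top Y: go to q0, push YY → (q0, aa, YYXXZ)
  read a, top Y: go to q5, push XY → (q5, a, XYYXXZ)
  read a, top X: go to q1, push ε → (q1, ε, YYXXZ)
  ε-move, top Y: go to q3, push X → (q3, ε, XYXXZ)
All input consumed in state q3 with stack XYXXZ.

XYXXZ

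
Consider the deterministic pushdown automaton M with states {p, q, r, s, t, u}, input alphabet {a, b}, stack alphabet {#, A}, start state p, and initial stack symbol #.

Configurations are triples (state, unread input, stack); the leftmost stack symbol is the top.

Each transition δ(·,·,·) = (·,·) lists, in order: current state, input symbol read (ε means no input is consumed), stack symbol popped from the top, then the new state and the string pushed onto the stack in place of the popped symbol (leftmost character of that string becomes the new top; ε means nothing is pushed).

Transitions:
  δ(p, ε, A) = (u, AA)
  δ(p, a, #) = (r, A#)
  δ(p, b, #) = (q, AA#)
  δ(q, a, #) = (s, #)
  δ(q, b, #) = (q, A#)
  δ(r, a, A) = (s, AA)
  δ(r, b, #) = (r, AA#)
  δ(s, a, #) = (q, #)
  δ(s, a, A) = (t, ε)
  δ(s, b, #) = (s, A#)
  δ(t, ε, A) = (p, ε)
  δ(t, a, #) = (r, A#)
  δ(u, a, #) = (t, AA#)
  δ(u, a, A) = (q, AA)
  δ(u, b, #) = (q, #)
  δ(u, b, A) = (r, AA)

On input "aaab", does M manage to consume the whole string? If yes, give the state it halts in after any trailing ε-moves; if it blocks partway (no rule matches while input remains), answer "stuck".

q

(p, aaab, #)
  read a, top #: go to r, push A# → (r, aab, A#)
  read a, top A: go to s, push AA → (s, ab, AA#)
  read a, top A: go to t, push ε → (t, b, A#)
  ε-move, top A: go to p, push ε → (p, b, #)
  read b, top #: go to q, push AA# → (q, ε, AA#)
All input consumed; M is in state q.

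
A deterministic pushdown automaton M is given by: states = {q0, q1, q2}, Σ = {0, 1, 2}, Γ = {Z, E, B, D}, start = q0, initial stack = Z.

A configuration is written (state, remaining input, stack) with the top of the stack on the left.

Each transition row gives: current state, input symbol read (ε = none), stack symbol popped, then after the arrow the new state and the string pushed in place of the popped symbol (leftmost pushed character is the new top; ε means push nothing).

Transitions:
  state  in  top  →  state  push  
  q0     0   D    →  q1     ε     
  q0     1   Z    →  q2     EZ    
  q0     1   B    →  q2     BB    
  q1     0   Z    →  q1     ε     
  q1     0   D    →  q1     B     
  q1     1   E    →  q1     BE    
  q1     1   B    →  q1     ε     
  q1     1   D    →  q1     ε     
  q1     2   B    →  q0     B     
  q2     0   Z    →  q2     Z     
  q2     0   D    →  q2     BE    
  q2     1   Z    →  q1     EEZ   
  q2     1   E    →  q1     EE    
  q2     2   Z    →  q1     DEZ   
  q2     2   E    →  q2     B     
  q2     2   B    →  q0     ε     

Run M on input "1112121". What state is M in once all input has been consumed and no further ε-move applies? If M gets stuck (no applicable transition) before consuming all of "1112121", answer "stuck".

(q0, 1112121, Z)
  read 1, top Z: go to q2, push EZ → (q2, 112121, EZ)
  read 1, top E: go to q1, push EE → (q1, 12121, EEZ)
  read 1, top E: go to q1, push BE → (q1, 2121, BEEZ)
  read 2, top B: go to q0, push B → (q0, 121, BEEZ)
  read 1, top B: go to q2, push BB → (q2, 21, BBEEZ)
  read 2, top B: go to q0, push ε → (q0, 1, BEEZ)
  read 1, top B: go to q2, push BB → (q2, ε, BBEEZ)
All input consumed; M is in state q2.

q2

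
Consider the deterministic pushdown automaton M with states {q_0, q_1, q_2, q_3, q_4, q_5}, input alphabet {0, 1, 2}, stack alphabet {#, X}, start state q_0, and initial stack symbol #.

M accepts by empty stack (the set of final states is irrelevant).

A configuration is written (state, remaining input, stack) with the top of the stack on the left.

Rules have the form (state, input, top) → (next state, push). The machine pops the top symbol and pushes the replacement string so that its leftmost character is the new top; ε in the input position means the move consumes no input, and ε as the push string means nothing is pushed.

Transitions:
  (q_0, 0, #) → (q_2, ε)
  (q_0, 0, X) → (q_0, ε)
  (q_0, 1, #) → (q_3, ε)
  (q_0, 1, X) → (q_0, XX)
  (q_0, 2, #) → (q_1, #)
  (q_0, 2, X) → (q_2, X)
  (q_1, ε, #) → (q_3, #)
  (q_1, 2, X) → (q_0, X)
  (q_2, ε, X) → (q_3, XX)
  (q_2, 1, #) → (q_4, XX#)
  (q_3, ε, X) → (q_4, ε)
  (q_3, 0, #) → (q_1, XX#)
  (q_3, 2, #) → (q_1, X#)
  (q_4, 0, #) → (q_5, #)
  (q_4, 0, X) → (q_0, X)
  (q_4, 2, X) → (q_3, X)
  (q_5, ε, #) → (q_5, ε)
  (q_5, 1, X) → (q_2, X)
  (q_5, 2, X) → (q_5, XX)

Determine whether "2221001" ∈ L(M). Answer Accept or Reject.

(q_0, 2221001, #)
  read 2, top #: go to q_1, push # → (q_1, 221001, #)
  ε-move, top #: go to q_3, push # → (q_3, 221001, #)
  read 2, top #: go to q_1, push X# → (q_1, 21001, X#)
  read 2, top X: go to q_0, push X → (q_0, 1001, X#)
  read 1, top X: go to q_0, push XX → (q_0, 001, XX#)
  read 0, top X: go to q_0, push ε → (q_0, 01, X#)
  read 0, top X: go to q_0, push ε → (q_0, 1, #)
  read 1, top #: go to q_3, push ε → (q_3, ε, ε)
All input consumed and the stack is empty.

Accept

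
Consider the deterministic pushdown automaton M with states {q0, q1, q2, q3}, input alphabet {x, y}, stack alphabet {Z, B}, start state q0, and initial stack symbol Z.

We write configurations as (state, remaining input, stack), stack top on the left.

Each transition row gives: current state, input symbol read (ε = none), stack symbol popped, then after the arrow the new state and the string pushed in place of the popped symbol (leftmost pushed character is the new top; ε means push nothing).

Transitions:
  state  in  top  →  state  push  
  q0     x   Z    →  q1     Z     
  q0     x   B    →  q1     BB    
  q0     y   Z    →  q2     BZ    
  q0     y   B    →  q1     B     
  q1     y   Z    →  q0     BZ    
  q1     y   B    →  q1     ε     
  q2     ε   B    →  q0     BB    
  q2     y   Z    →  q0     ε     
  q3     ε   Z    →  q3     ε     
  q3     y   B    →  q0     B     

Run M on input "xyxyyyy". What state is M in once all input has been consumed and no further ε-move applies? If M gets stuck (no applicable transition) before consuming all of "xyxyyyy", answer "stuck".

(q0, xyxyyyy, Z)
  read x, top Z: go to q1, push Z → (q1, yxyyyy, Z)
  read y, top Z: go to q0, push BZ → (q0, xyyyy, BZ)
  read x, top B: go to q1, push BB → (q1, yyyy, BBZ)
  read y, top B: go to q1, push ε → (q1, yyy, BZ)
  read y, top B: go to q1, push ε → (q1, yy, Z)
  read y, top Z: go to q0, push BZ → (q0, y, BZ)
  read y, top B: go to q1, push B → (q1, ε, BZ)
All input consumed; M is in state q1.

q1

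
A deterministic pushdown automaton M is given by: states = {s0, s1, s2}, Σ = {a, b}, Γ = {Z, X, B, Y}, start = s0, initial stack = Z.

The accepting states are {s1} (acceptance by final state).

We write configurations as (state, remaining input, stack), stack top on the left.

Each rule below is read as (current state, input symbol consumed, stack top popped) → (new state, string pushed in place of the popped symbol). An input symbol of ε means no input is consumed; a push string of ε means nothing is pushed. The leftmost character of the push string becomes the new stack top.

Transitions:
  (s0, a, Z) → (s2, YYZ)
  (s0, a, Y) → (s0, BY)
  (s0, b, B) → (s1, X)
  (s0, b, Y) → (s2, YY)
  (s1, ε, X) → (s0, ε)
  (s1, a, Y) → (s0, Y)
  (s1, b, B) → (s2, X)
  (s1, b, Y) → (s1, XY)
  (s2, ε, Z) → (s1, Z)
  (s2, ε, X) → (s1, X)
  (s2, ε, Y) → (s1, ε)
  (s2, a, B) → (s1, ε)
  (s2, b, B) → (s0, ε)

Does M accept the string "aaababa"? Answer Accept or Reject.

(s0, aaababa, Z) ⊢ (s2, aababa, YYZ) ⊢ (s1, aababa, YZ) ⊢ (s0, ababa, YZ) ⊢ (s0, baba, BYZ) ⊢ (s1, aba, XYZ) ⊢ (s0, aba, YZ) ⊢ (s0, ba, BYZ) ⊢ (s1, a, XYZ) ⊢ (s0, a, YZ) ⊢ (s0, ε, BYZ)
All input consumed; state s0 ∉ F and no further ε-move applies.

Reject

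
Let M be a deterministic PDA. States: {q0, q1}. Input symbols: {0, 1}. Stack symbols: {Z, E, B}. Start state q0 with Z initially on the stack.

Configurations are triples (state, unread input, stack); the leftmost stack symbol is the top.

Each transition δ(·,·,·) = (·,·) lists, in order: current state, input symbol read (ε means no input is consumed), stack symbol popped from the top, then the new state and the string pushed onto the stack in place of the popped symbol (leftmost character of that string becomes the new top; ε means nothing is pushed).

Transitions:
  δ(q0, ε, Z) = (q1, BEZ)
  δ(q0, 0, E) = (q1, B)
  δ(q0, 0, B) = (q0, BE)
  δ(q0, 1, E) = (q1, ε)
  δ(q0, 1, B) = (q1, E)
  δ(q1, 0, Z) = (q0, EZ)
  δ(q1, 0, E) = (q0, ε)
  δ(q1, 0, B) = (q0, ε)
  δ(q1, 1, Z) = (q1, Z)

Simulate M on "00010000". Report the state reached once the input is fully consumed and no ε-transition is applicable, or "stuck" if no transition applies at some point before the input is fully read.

stuck

(q0, 00010000, Z) ⊢ (q1, 00010000, BEZ) ⊢ (q0, 0010000, EZ) ⊢ (q1, 010000, BZ) ⊢ (q0, 10000, Z) ⊢ (q1, 10000, BEZ)
No transition for (q1, 1, top B); M blocks with input 10000 remaining.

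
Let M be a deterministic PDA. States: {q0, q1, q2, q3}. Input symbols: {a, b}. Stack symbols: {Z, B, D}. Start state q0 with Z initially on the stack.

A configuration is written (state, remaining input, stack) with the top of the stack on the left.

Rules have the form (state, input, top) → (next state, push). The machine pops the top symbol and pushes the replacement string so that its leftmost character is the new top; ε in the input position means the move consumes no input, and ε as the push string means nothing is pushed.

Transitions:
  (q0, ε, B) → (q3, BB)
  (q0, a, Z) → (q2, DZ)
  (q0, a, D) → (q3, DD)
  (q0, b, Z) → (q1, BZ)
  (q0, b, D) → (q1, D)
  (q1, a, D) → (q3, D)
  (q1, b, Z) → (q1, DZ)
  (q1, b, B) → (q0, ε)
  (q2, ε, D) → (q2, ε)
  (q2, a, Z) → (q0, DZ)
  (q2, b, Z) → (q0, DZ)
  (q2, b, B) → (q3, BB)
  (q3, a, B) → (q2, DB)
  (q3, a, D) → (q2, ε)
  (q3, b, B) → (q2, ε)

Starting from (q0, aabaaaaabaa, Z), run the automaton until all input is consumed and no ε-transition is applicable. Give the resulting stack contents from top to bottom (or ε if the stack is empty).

(q0, aabaaaaabaa, Z) ⊢ (q2, abaaaaabaa, DZ) ⊢ (q2, abaaaaabaa, Z) ⊢ (q0, baaaaabaa, DZ) ⊢ (q1, aaaaabaa, DZ) ⊢ (q3, aaaabaa, DZ) ⊢ (q2, aaabaa, Z) ⊢ (q0, aabaa, DZ) ⊢ (q3, abaa, DDZ) ⊢ (q2, baa, DZ) ⊢ (q2, baa, Z) ⊢ (q0, aa, DZ) ⊢ (q3, a, DDZ) ⊢ (q2, ε, DZ) ⊢ (q2, ε, Z)
All input consumed in state q2 with stack Z.

Z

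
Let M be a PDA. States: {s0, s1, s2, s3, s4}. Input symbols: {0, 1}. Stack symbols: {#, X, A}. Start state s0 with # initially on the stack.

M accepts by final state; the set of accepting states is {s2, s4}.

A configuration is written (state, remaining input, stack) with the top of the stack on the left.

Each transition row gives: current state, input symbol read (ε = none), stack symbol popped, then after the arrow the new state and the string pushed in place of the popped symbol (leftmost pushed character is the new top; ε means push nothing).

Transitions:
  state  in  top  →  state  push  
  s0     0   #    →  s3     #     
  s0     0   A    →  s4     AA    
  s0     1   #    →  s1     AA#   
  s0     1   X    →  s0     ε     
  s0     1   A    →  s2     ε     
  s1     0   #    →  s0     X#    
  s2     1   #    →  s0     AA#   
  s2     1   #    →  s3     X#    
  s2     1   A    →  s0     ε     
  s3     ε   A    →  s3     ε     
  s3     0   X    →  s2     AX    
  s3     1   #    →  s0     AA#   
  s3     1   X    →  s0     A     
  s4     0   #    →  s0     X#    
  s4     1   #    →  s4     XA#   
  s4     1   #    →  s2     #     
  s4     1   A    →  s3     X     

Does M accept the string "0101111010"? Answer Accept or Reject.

One accepting computation: (s0, 0101111010, #) ⊢ (s3, 101111010, #) ⊢ (s0, 01111010, AA#) ⊢ (s4, 1111010, AAA#) ⊢ (s3, 111010, XAA#) ⊢ (s0, 11010, AAA#) ⊢ (s2, 1010, AA#) ⊢ (s0, 010, A#) ⊢ (s4, 10, AA#) ⊢ (s3, 0, XA#) ⊢ (s2, ε, AXA#)
All input consumed and state s2 ∈ F.

Accept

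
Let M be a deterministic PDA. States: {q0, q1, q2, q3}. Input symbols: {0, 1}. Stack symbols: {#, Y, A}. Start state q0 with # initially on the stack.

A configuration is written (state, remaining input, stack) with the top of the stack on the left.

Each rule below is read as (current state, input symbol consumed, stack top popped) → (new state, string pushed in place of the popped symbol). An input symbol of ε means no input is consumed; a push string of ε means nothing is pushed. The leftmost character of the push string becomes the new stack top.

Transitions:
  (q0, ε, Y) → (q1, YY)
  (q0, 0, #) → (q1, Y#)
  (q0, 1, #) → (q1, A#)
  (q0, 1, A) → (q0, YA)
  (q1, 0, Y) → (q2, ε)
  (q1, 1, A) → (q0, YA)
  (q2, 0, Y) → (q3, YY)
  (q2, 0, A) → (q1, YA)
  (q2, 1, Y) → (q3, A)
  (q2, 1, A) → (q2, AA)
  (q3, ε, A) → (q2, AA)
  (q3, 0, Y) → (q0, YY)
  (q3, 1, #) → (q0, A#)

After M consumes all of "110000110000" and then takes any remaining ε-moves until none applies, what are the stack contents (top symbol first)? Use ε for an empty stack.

AAAYYA#

(q0, 110000110000, #) ⊢ (q1, 10000110000, A#) ⊢ (q0, 0000110000, YA#) ⊢ (q1, 0000110000, YYA#) ⊢ (q2, 000110000, YA#) ⊢ (q3, 00110000, YYA#) ⊢ (q0, 0110000, YYYA#) ⊢ (q1, 0110000, YYYYA#) ⊢ (q2, 110000, YYYA#) ⊢ (q3, 10000, AYYA#) ⊢ (q2, 10000, AAYYA#) ⊢ (q2, 0000, AAAYYA#) ⊢ (q1, 000, YAAAYYA#) ⊢ (q2, 00, AAAYYA#) ⊢ (q1, 0, YAAAYYA#) ⊢ (q2, ε, AAAYYA#)
All input consumed in state q2 with stack AAAYYA#.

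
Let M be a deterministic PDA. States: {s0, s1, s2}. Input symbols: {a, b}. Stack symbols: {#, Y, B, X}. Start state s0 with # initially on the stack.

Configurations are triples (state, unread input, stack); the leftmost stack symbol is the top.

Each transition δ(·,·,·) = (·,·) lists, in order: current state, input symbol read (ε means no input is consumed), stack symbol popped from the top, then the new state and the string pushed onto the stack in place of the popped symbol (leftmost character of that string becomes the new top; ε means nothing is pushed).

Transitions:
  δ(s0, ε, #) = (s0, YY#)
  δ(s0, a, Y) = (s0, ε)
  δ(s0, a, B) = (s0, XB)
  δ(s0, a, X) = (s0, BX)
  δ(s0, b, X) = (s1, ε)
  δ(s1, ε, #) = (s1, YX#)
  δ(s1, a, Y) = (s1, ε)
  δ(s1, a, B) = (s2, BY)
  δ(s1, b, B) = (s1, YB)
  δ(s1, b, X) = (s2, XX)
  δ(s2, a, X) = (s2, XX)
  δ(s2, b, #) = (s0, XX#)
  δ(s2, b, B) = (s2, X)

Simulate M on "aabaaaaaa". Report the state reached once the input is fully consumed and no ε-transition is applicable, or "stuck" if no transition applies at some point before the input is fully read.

stuck

(s0, aabaaaaaa, #)
  ε-move, top #: go to s0, push YY# → (s0, aabaaaaaa, YY#)
  read a, top Y: go to s0, push ε → (s0, abaaaaaa, Y#)
  read a, top Y: go to s0, push ε → (s0, baaaaaa, #)
  ε-move, top #: go to s0, push YY# → (s0, baaaaaa, YY#)
No transition for (s0, b, top Y); M blocks with input baaaaaa remaining.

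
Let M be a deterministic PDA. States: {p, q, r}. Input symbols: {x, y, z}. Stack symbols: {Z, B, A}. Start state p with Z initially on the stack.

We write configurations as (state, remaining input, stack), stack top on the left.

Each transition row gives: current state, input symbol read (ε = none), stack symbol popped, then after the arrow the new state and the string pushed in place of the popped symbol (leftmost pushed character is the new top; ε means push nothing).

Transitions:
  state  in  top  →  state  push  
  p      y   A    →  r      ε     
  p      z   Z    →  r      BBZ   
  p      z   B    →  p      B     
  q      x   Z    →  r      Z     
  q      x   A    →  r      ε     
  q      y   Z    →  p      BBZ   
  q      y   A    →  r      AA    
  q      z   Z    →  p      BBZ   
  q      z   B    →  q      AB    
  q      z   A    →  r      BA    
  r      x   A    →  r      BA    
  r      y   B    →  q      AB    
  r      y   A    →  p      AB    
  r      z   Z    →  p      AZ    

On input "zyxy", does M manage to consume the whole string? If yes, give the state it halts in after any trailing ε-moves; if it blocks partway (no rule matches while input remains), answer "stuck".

q

(p, zyxy, Z)
  read z, top Z: go to r, push BBZ → (r, yxy, BBZ)
  read y, top B: go to q, push AB → (q, xy, ABBZ)
  read x, top A: go to r, push ε → (r, y, BBZ)
  read y, top B: go to q, push AB → (q, ε, ABBZ)
All input consumed; M is in state q.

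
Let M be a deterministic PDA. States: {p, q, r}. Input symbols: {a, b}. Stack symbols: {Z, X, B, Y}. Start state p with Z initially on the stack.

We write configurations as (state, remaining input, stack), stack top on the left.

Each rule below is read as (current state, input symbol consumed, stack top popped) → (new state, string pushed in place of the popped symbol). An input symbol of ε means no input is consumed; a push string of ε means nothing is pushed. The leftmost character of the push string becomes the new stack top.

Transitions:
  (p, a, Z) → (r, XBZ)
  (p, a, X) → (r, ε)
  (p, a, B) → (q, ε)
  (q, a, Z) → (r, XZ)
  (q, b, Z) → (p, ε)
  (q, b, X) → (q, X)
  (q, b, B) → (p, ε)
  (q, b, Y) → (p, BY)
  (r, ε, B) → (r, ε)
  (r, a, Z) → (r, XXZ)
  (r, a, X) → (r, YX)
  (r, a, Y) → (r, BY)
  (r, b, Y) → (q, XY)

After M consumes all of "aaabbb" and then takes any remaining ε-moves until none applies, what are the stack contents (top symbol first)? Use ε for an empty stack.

(p, aaabbb, Z)
  read a, top Z: go to r, push XBZ → (r, aabbb, XBZ)
  read a, top X: go to r, push YX → (r, abbb, YXBZ)
  read a, top Y: go to r, push BY → (r, bbb, BYXBZ)
  ε-move, top B: go to r, push ε → (r, bbb, YXBZ)
  read b, top Y: go to q, push XY → (q, bb, XYXBZ)
  read b, top X: go to q, push X → (q, b, XYXBZ)
  read b, top X: go to q, push X → (q, ε, XYXBZ)
All input consumed in state q with stack XYXBZ.

XYXBZ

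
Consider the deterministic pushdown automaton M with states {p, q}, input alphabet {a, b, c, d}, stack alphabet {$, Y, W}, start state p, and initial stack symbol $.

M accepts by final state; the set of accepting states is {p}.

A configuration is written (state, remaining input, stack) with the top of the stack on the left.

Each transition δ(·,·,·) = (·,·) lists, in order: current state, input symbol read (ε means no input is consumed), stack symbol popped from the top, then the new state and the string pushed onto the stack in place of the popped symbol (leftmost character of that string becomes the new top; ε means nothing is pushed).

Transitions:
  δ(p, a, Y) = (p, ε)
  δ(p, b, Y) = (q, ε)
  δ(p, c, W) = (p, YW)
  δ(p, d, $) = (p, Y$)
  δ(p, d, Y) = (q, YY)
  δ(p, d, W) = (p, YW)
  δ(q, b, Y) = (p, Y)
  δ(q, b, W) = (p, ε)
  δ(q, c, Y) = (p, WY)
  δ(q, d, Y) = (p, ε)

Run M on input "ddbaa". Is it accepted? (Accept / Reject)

Accept

(p, ddbaa, $)
  read d, top $: go to p, push Y$ → (p, dbaa, Y$)
  read d, top Y: go to q, push YY → (q, baa, YY$)
  read b, top Y: go to p, push Y → (p, aa, YY$)
  read a, top Y: go to p, push ε → (p, a, Y$)
  read a, top Y: go to p, push ε → (p, ε, $)
All input consumed; state p ∈ F.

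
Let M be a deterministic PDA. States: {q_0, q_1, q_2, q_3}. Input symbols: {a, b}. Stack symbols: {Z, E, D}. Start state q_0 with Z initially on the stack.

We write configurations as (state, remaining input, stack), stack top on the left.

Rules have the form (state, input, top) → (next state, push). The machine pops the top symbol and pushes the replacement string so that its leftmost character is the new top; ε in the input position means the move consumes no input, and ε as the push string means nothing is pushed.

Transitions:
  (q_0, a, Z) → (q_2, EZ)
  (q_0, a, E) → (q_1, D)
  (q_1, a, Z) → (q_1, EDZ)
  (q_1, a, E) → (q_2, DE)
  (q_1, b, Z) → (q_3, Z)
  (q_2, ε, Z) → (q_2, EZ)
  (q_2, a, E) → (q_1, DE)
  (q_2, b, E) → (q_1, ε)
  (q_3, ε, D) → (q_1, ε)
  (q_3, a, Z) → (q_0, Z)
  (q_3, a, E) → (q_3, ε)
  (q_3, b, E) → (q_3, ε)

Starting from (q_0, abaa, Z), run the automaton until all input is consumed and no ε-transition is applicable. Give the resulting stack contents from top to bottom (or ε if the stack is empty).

DEDZ

(q_0, abaa, Z) ⊢ (q_2, baa, EZ) ⊢ (q_1, aa, Z) ⊢ (q_1, a, EDZ) ⊢ (q_2, ε, DEDZ)
All input consumed in state q_2 with stack DEDZ.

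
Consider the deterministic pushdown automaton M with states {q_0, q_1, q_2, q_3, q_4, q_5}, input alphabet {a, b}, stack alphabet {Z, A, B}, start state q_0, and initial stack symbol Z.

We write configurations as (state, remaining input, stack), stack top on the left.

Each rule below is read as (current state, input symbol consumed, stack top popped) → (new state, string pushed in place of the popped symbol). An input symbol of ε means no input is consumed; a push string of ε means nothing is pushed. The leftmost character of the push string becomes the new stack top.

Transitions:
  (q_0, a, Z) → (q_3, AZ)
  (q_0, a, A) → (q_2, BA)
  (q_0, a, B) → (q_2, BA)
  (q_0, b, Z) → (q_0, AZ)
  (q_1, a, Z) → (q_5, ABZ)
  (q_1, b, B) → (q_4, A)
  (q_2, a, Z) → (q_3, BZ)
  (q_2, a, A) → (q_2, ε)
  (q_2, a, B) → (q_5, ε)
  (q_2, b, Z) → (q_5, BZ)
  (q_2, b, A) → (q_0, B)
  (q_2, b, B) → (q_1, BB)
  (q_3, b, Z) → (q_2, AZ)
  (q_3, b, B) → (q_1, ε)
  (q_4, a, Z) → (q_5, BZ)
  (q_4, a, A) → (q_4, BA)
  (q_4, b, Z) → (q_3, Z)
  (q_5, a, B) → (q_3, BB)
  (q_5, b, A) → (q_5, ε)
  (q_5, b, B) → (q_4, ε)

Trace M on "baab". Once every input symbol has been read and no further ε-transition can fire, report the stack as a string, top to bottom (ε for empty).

Z

(q_0, baab, Z)
  read b, top Z: go to q_0, push AZ → (q_0, aab, AZ)
  read a, top A: go to q_2, push BA → (q_2, ab, BAZ)
  read a, top B: go to q_5, push ε → (q_5, b, AZ)
  read b, top A: go to q_5, push ε → (q_5, ε, Z)
All input consumed in state q_5 with stack Z.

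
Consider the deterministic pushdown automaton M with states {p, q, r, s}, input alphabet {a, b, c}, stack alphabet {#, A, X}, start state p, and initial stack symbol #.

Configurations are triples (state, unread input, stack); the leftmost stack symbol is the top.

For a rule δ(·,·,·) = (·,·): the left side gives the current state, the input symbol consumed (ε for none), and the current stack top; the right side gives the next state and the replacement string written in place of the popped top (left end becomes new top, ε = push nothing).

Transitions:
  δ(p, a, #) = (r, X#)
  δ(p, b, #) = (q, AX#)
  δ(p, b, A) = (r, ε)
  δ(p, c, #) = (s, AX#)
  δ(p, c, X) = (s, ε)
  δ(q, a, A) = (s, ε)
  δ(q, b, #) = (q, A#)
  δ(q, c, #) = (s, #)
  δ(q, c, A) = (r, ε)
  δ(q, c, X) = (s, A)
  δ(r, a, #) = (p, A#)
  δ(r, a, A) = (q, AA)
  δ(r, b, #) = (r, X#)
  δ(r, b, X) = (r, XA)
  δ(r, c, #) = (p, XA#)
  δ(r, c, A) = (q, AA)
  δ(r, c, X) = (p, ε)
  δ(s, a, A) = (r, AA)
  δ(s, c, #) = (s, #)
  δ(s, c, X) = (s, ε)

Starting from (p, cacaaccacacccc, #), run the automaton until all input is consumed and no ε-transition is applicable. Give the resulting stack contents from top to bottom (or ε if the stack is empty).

AAAAX#

(p, cacaaccacacccc, #)
  read c, top #: go to s, push AX# → (s, acaaccacacccc, AX#)
  read a, top A: go to r, push AA → (r, caaccacacccc, AAX#)
  read c, top A: go to q, push AA → (q, aaccacacccc, AAAX#)
  read a, top A: go to s, push ε → (s, accacacccc, AAX#)
  read a, top A: go to r, push AA → (r, ccacacccc, AAAX#)
  read c, top A: go to q, push AA → (q, cacacccc, AAAAX#)
  read c, top A: go to r, push ε → (r, acacccc, AAAX#)
  read a, top A: go to q, push AA → (q, cacccc, AAAAX#)
  read c, top A: go to r, push ε → (r, acccc, AAAX#)
  read a, top A: go to q, push AA → (q, cccc, AAAAX#)
  read c, top A: go to r, push ε → (r, ccc, AAAX#)
  read c, top A: go to q, push AA → (q, cc, AAAAX#)
  read c, top A: go to r, push ε → (r, c, AAAX#)
  read c, top A: go to q, push AA → (q, ε, AAAAX#)
All input consumed in state q with stack AAAAX#.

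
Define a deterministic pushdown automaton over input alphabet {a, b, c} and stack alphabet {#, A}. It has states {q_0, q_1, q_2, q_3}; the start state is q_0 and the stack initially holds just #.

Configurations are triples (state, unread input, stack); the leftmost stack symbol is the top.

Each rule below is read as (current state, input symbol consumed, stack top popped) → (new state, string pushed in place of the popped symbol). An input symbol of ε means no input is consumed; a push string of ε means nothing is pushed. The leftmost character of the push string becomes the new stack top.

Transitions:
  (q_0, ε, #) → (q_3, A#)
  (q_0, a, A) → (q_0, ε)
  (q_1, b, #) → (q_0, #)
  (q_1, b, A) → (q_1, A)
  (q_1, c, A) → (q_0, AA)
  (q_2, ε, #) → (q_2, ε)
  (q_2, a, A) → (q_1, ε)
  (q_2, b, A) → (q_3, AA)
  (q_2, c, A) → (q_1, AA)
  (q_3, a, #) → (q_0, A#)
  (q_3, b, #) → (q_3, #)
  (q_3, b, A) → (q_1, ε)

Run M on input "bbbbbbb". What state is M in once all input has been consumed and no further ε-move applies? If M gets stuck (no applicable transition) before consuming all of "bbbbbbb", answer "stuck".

(q_0, bbbbbbb, #)
  ε-move, top #: go to q_3, push A# → (q_3, bbbbbbb, A#)
  read b, top A: go to q_1, push ε → (q_1, bbbbbb, #)
  read b, top #: go to q_0, push # → (q_0, bbbbb, #)
  ε-move, top #: go to q_3, push A# → (q_3, bbbbb, A#)
  read b, top A: go to q_1, push ε → (q_1, bbbb, #)
  read b, top #: go to q_0, push # → (q_0, bbb, #)
  ε-move, top #: go to q_3, push A# → (q_3, bbb, A#)
  read b, top A: go to q_1, push ε → (q_1, bb, #)
  read b, top #: go to q_0, push # → (q_0, b, #)
  ε-move, top #: go to q_3, push A# → (q_3, b, A#)
  read b, top A: go to q_1, push ε → (q_1, ε, #)
All input consumed; M is in state q_1.

q_1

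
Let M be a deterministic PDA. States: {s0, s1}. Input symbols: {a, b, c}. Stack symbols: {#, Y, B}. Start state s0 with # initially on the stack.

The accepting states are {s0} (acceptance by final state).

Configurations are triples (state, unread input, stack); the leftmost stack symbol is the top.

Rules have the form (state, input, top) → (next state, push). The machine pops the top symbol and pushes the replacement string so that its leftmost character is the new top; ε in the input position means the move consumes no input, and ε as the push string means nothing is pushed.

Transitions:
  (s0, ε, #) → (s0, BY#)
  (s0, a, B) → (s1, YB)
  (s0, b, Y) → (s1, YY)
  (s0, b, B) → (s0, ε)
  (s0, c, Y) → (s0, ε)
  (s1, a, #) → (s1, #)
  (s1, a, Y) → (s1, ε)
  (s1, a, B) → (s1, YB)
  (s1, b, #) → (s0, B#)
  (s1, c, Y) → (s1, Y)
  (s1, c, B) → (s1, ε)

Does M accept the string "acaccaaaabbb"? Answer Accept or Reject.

Accept

(s0, acaccaaaabbb, #)
  ε-move, top #: go to s0, push BY# → (s0, acaccaaaabbb, BY#)
  read a, top B: go to s1, push YB → (s1, caccaaaabbb, YBY#)
  read c, top Y: go to s1, push Y → (s1, accaaaabbb, YBY#)
  read a, top Y: go to s1, push ε → (s1, ccaaaabbb, BY#)
  read c, top B: go to s1, push ε → (s1, caaaabbb, Y#)
  read c, top Y: go to s1, push Y → (s1, aaaabbb, Y#)
  read a, top Y: go to s1, push ε → (s1, aaabbb, #)
  read a, top #: go to s1, push # → (s1, aabbb, #)
  read a, top #: go to s1, push # → (s1, abbb, #)
  read a, top #: go to s1, push # → (s1, bbb, #)
  read b, top #: go to s0, push B# → (s0, bb, B#)
  read b, top B: go to s0, push ε → (s0, b, #)
  ε-move, top #: go to s0, push BY# → (s0, b, BY#)
  read b, top B: go to s0, push ε → (s0, ε, Y#)
All input consumed; state s0 ∈ F.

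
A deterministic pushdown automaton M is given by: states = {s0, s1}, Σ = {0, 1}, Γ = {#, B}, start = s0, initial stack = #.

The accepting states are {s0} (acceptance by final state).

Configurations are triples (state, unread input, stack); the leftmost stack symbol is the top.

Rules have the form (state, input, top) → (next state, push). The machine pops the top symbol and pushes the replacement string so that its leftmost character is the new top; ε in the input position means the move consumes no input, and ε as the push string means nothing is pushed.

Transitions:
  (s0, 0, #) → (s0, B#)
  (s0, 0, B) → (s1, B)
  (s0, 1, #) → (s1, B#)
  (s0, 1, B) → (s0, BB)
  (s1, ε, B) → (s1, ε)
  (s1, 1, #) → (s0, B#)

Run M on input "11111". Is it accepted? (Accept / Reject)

Accept

(s0, 11111, #)
  read 1, top #: go to s1, push B# → (s1, 1111, B#)
  ε-move, top B: go to s1, push ε → (s1, 1111, #)
  read 1, top #: go to s0, push B# → (s0, 111, B#)
  read 1, top B: go to s0, push BB → (s0, 11, BB#)
  read 1, top B: go to s0, push BB → (s0, 1, BBB#)
  read 1, top B: go to s0, push BB → (s0, ε, BBBB#)
All input consumed; state s0 ∈ F.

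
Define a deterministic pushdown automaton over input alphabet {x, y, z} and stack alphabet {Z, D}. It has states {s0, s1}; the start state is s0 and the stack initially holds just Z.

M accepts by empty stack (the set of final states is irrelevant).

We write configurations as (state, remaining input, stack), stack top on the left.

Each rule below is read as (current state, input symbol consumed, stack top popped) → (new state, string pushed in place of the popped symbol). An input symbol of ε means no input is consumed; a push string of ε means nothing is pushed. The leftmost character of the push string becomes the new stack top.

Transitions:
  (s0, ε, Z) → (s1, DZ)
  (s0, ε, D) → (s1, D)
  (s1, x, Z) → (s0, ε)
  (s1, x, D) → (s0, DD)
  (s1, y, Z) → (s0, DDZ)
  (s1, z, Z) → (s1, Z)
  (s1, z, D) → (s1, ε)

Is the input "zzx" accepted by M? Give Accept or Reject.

Accept

(s0, zzx, Z) ⊢ (s1, zzx, DZ) ⊢ (s1, zx, Z) ⊢ (s1, x, Z) ⊢ (s0, ε, ε)
All input consumed and the stack is empty.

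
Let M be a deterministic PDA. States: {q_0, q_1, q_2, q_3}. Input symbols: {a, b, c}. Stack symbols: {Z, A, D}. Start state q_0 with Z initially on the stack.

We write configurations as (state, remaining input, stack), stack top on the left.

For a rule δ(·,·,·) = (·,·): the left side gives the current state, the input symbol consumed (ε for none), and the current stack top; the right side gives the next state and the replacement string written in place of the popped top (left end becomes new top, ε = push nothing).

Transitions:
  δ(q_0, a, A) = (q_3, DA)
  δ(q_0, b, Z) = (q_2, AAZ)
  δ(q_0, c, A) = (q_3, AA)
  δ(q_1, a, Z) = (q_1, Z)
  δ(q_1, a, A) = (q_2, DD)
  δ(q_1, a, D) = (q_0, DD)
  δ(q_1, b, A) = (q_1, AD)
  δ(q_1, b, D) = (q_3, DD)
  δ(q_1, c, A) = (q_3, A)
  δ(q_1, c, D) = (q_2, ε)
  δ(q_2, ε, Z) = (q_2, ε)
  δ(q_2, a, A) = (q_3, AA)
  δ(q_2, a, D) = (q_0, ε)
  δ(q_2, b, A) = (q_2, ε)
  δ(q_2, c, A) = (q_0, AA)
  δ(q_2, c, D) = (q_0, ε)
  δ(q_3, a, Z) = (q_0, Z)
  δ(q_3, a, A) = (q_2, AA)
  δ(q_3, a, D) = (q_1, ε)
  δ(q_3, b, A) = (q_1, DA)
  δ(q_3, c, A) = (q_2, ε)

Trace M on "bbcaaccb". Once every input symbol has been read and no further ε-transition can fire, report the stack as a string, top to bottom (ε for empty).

(q_0, bbcaaccb, Z)
  read b, top Z: go to q_2, push AAZ → (q_2, bcaaccb, AAZ)
  read b, top A: go to q_2, push ε → (q_2, caaccb, AZ)
  read c, top A: go to q_0, push AA → (q_0, aaccb, AAZ)
  read a, top A: go to q_3, push DA → (q_3, accb, DAAZ)
  read a, top D: go to q_1, push ε → (q_1, ccb, AAZ)
  read c, top A: go to q_3, push A → (q_3, cb, AAZ)
  read c, top A: go to q_2, push ε → (q_2, b, AZ)
  read b, top A: go to q_2, push ε → (q_2, ε, Z)
  ε-move, top Z: go to q_2, push ε → (q_2, ε, ε)
All input consumed in state q_2 with stack ε.

ε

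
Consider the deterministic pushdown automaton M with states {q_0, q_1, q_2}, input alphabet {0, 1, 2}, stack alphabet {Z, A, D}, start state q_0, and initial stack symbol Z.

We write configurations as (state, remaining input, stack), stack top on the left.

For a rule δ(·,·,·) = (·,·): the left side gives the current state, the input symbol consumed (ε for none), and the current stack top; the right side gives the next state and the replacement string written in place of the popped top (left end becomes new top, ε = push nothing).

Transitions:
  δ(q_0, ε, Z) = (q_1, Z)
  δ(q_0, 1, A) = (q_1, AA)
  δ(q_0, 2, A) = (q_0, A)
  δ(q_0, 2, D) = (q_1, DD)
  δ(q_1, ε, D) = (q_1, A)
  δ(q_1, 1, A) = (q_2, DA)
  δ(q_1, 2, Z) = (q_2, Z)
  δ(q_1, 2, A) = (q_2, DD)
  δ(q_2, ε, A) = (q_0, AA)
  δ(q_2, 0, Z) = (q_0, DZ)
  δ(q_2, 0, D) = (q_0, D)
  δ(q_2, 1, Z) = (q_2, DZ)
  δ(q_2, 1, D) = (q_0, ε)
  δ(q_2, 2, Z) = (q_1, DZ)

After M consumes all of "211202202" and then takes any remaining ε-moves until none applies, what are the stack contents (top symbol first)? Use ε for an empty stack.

(q_0, 211202202, Z)
  ε-move, top Z: go to q_1, push Z → (q_1, 211202202, Z)
  read 2, top Z: go to q_2, push Z → (q_2, 11202202, Z)
  read 1, top Z: go to q_2, push DZ → (q_2, 1202202, DZ)
  read 1, top D: go to q_0, push ε → (q_0, 202202, Z)
  ε-move, top Z: go to q_1, push Z → (q_1, 202202, Z)
  read 2, top Z: go to q_2, push Z → (q_2, 02202, Z)
  read 0, top Z: go to q_0, push DZ → (q_0, 2202, DZ)
  read 2, top D: go to q_1, push DD → (q_1, 202, DDZ)
  ε-move, top D: go to q_1, push A → (q_1, 202, ADZ)
  read 2, top A: go to q_2, push DD → (q_2, 02, DDDZ)
  read 0, top D: go to q_0, push D → (q_0, 2, DDDZ)
  read 2, top D: go to q_1, push DD → (q_1, ε, DDDDZ)
  ε-move, top D: go to q_1, push A → (q_1, ε, ADDDZ)
All input consumed in state q_1 with stack ADDDZ.

ADDDZ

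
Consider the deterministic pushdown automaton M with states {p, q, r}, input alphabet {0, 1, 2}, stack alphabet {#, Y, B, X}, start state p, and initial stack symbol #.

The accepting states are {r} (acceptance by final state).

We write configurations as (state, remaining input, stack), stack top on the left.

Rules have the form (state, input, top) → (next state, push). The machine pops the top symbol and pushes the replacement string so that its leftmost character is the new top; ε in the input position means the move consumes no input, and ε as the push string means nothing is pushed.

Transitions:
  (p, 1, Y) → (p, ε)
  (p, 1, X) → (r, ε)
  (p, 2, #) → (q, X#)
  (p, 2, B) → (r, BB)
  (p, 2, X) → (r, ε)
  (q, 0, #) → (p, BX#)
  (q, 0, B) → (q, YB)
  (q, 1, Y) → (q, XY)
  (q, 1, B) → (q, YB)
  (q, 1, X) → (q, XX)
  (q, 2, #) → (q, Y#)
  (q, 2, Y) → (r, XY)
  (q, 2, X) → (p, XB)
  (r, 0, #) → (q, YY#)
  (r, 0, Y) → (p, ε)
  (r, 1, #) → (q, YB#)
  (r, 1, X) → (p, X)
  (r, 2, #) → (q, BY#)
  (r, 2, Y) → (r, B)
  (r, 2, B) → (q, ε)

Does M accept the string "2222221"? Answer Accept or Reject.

(p, 2222221, #) ⊢ (q, 222221, X#) ⊢ (p, 22221, XB#) ⊢ (r, 2221, B#) ⊢ (q, 221, #) ⊢ (q, 21, Y#) ⊢ (r, 1, XY#) ⊢ (p, ε, XY#)
All input consumed; state p ∉ F and no further ε-move applies.

Reject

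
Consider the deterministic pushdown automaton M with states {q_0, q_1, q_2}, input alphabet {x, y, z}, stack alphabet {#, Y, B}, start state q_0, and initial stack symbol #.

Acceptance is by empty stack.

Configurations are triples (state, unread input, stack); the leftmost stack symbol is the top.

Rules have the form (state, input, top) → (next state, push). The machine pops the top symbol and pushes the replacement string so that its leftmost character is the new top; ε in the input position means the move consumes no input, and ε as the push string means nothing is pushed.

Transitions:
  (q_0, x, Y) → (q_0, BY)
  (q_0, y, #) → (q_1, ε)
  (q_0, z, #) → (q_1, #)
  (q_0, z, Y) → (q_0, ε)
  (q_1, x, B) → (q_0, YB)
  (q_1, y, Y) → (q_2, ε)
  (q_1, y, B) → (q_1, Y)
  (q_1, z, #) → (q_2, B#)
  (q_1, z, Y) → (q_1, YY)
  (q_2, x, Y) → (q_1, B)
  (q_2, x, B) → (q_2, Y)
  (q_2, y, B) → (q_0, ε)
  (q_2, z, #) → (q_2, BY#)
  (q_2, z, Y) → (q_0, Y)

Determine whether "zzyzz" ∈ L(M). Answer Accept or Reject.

Reject

(q_0, zzyzz, #) ⊢ (q_1, zyzz, #) ⊢ (q_2, yzz, B#) ⊢ (q_0, zz, #) ⊢ (q_1, z, #) ⊢ (q_2, ε, B#)
All input consumed; stack is B#, not empty, and no further ε-move applies.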